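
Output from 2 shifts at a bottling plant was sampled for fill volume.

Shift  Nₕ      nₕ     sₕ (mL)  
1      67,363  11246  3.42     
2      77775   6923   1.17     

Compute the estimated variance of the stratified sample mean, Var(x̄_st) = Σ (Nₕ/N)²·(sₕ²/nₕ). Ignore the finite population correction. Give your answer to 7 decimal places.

0.0002808

N = 145138; Wₕ = Nₕ/N.
shift 1: (67363/145138)²·3.42²/11246 = 0.0002240447
shift 2: (77775/145138)²·1.17²/6923 = 0.0000567800
Sum = 0.0002808247 → 0.0002808.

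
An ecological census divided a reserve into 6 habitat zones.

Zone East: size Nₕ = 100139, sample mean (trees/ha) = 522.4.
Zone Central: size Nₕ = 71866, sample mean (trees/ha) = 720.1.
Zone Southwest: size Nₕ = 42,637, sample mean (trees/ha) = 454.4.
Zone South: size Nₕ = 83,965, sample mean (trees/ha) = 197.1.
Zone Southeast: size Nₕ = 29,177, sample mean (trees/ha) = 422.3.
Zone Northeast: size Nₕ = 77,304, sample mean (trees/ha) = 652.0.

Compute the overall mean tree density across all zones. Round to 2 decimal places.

500.41

N = 405088; weights Wₕ = Nₕ/N = (0.2472, 0.1774, 0.1053, 0.2073, 0.0720, 0.1908).
x̄_st = Σ Wₕ·x̄ₕ = 0.2472·522.4 + 0.1774·720.1 + 0.1053·454.4 + 0.2073·197.1 + 0.0720·422.3 + 0.1908·652.0 ≈ 500.4116...
→ 500.41.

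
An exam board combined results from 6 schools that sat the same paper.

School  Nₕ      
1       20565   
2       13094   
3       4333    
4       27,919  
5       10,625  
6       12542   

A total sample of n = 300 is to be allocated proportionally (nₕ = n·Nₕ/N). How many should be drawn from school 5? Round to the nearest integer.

36

N = 20565 + 13094 + 4333 + 27919 + 10625 + 12542 = 89078.
n_5 = 300·10625/89078 = 35.783... → 36.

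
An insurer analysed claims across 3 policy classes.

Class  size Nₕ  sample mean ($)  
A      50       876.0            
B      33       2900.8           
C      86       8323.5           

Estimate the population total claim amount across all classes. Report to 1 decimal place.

855347.4

Estimate total by summing Nₕ·x̄ₕ over strata.
50·876.0 + 33·2900.8 + 86·8323.5 = 43800 + 95726.4 + 715821 = 855347.4.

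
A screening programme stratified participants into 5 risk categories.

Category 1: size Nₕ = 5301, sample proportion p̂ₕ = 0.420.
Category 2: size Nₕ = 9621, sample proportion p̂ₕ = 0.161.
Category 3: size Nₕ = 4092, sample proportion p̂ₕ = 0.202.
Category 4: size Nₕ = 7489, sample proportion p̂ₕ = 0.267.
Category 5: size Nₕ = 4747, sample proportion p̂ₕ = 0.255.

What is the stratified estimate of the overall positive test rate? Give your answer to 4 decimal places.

N = 5301 + 9621 + 4092 + 7489 + 4747 = 31250.
Overall proportion = Σ (Nₕ/N)·p̂ₕ.
Σ Nₕp̂ₕ = 2226.42 + 1548.981 + 826.584 + 1999.563 + 1210.485 = 7812.033.
7812.033 / 31250 = 0.249985... → 0.2500.

0.2500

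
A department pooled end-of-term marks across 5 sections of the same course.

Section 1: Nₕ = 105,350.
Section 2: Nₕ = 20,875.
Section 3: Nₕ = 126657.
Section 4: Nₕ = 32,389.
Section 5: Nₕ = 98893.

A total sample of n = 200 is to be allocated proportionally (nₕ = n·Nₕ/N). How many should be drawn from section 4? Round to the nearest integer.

17

Share of section 4 = 32389/384164 = 0.08431.
Allocate 200 × 0.08431 = 16.862... → 17.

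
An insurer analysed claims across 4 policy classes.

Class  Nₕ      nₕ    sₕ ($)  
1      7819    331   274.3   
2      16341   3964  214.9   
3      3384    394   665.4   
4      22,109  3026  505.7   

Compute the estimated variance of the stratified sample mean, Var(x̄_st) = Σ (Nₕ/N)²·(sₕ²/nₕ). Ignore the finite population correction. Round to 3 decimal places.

28.874

N = 49653. Term for each stratum: Wₕ²sₕ²/nₕ.
Var(x̄_st) = 5.636832 + 1.261843 + 5.219622 + 16.755763 = 28.874060 → 28.874.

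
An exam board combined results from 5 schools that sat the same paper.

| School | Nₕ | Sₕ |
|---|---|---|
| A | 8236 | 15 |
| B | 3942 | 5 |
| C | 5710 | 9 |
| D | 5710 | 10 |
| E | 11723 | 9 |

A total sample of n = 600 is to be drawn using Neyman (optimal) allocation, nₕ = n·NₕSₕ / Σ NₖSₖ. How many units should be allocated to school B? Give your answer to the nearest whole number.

A: NₕSₕ = 8236·15 = 123540
B: NₕSₕ = 3942·5 = 19710
C: NₕSₕ = 5710·9 = 51390
D: NₕSₕ = 5710·10 = 57100
E: NₕSₕ = 11723·9 = 105507
Σ NₕSₕ = 357247.
n_B = 600·19710/357247 = 33.103... → 33.

33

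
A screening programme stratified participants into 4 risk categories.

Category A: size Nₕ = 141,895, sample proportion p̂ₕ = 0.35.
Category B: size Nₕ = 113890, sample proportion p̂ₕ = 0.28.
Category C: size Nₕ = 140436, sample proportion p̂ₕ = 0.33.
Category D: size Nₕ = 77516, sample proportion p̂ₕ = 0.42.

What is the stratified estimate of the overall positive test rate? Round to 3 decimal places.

0.339

Wₕ = Nₕ/N with N = 473737: 0.2995, 0.2404, 0.2964, 0.1636.
p̂_st = 0.2995·0.35 + 0.2404·0.28 + 0.2964·0.33 + 0.1636·0.42 ≈ 0.33870... → 0.339.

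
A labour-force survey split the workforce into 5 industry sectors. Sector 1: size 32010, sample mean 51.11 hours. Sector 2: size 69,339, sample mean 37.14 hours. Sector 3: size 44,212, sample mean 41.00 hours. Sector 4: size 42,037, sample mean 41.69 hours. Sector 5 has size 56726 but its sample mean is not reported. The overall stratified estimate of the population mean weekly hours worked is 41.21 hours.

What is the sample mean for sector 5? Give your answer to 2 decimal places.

N = 32010 + 69339 + 44212 + 42037 + 56726 = 244324.
Overall total = μ·N = 41.21·244324 = 10068592.04.
Subtract the known strata: 32010·51.11 + 69339·37.14 + 44212·41.00 + 42037·41.69 = 7776496.09.
Remaining total for sector 5: 10068592.04 − 7776496.09 = 2292095.95.
Divide by its size: 2292095.95 / 56726 = 40.4064... → 40.41.

40.41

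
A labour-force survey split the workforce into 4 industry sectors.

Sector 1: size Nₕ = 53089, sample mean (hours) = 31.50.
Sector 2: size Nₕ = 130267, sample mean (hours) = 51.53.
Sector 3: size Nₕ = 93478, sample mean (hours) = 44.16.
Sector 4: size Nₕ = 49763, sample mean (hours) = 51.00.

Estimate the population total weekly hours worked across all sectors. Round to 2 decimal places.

1: 53089·31.50 = 1672303.5
2: 130267·51.53 = 6712658.51
3: 93478·44.16 = 4127988.48
4: 49763·51.00 = 2537913
τ̂ = Σ Nₕx̄ₕ = 15050863.49.

15050863.49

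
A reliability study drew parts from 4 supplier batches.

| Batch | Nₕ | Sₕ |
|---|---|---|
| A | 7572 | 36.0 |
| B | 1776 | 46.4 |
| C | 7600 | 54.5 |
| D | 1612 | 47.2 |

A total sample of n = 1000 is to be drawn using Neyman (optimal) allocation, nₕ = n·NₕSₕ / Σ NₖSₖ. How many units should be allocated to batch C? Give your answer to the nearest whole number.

Σ NₕSₕ = 7572·36.0 + 1776·46.4 + 7600·54.5 + 1612·47.2 = 845284.8.
Share for C: 414200/845284.8 = 0.49001.
n_C = 1000 × 0.49001 = 490.012... → 490.

490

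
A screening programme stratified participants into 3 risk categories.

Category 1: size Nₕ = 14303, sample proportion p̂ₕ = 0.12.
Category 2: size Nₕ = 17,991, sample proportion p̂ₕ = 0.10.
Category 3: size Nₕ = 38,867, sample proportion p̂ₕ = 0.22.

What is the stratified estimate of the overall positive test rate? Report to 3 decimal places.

0.170

N = 14303 + 17991 + 38867 = 71161.
Overall proportion = Σ (Nₕ/N)·p̂ₕ.
Σ Nₕp̂ₕ = 1716.36 + 1799.1 + 8550.74 = 12066.2.
12066.2 / 71161 = 0.16956... → 0.170.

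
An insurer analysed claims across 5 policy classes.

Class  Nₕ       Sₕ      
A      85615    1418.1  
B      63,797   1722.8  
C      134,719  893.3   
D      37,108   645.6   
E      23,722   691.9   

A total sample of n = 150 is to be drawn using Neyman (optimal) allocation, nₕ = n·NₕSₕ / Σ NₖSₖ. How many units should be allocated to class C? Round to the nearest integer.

46

A: NₕSₕ = 85615·1418.1 = 121410631.5
B: NₕSₕ = 63797·1722.8 = 109909471.6
C: NₕSₕ = 134719·893.3 = 120344482.7
D: NₕSₕ = 37108·645.6 = 23956924.8
E: NₕSₕ = 23722·691.9 = 16413251.8
Σ NₕSₕ = 392034762.4.
n_C = 150·120344482.7/392034762.4 = 46.046... → 46.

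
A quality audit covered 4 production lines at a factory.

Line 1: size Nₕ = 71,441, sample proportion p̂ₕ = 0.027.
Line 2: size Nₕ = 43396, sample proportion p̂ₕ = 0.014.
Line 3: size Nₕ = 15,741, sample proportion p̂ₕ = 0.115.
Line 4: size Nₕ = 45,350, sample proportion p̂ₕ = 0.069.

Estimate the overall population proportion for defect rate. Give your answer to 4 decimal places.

Wₕ = Nₕ/N with N = 175928: 0.4061, 0.2467, 0.0895, 0.2578.
p̂_st = 0.4061·0.027 + 0.2467·0.014 + 0.0895·0.115 + 0.2578·0.069 ≈ 0.042494... → 0.0425.

0.0425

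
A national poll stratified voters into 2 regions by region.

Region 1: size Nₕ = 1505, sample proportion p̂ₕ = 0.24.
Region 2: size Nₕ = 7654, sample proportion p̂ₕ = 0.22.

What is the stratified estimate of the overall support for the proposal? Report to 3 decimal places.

Wₕ = Nₕ/N with N = 9159: 0.1643, 0.8357.
p̂_st = 0.1643·0.24 + 0.8357·0.22 ≈ 0.22329... → 0.223.

0.223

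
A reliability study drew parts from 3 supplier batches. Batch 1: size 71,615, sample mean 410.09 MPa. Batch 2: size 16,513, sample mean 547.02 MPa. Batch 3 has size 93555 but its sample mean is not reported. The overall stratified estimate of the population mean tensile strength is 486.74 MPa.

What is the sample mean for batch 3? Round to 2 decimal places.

534.77

Σ Nₕx̄ₕ = N·μ, so 93555·x̄_3 = 181683·486.74 − (71615·410.09 + 16513·547.02).
= 88432383.42 − 38401536.61 = 50030846.81.
x̄_3 = 50030846.81 / 93555 = 534.7747... → 534.77.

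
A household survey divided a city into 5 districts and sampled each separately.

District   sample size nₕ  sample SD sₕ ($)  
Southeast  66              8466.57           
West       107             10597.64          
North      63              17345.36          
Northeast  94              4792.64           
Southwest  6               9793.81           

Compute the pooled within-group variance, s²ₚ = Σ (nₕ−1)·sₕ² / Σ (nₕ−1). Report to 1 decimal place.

Southeast: (66−1)·8466.57² = 65·71682807.5649 = 4659382491.7185
West: (107−1)·10597.64² = 106·112309973.5696 = 11904857198.3776
North: (63−1)·17345.36² = 62·300861513.5296 = 18653413838.8352
Northeast: (94−1)·4792.64² = 93·22969398.1696 = 2136154029.7728
Southwest: (6−1)·9793.81² = 5·95918714.3161 = 479593571.5805
Numerator = 37833401130.2846; denominator = Σ(nₕ−1) = 331.
s²ₚ = 37833401130.2846/331 = 114300305.530... → 114300305.5.

114300305.5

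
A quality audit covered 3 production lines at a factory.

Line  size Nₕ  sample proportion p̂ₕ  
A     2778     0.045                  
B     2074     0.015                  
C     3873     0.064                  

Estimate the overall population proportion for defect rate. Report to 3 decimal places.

0.046

Wₕ = Nₕ/N with N = 8725: 0.3184, 0.2377, 0.4439.
p̂_st = 0.3184·0.045 + 0.2377·0.015 + 0.4439·0.064 ≈ 0.04630... → 0.046.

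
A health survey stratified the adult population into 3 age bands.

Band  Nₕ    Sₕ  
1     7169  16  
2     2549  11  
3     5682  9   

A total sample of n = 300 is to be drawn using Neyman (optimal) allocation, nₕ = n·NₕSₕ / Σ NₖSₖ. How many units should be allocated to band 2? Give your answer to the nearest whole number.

43

1: NₕSₕ = 7169·16 = 114704
2: NₕSₕ = 2549·11 = 28039
3: NₕSₕ = 5682·9 = 51138
Σ NₕSₕ = 193881.
n_2 = 300·28039/193881 = 43.386... → 43.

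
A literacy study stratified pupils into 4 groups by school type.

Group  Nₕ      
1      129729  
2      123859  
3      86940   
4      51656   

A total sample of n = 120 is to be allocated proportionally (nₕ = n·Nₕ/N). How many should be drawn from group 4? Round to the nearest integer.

N = 129729 + 123859 + 86940 + 51656 = 392184.
n_4 = 120·51656/392184 = 15.806... → 16.

16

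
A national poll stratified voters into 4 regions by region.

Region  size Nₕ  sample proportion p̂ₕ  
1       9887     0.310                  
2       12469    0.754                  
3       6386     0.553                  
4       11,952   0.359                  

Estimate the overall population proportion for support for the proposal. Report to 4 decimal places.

Wₕ = Nₕ/N with N = 40694: 0.2430, 0.3064, 0.1569, 0.2937.
p̂_st = 0.2430·0.310 + 0.3064·0.754 + 0.1569·0.553 + 0.2937·0.359 ≈ 0.498570... → 0.4986.

0.4986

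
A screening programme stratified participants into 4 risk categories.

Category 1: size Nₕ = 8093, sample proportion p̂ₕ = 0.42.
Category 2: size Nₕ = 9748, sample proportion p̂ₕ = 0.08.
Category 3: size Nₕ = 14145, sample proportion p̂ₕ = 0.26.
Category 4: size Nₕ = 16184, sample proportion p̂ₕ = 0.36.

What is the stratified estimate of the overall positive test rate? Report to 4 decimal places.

0.2841

N = 8093 + 9748 + 14145 + 16184 = 48170.
Overall proportion = Σ (Nₕ/N)·p̂ₕ.
Σ Nₕp̂ₕ = 3399.06 + 779.84 + 3677.7 + 5826.24 = 13682.84.
13682.84 / 48170 = 0.284053... → 0.2841.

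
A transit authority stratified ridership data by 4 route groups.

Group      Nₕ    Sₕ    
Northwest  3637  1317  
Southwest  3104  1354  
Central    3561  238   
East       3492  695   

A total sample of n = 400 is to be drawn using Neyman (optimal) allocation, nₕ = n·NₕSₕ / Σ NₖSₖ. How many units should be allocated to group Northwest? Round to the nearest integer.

156

Northwest: NₕSₕ = 3637·1317 = 4789929
Southwest: NₕSₕ = 3104·1354 = 4202816
Central: NₕSₕ = 3561·238 = 847518
East: NₕSₕ = 3492·695 = 2426940
Σ NₕSₕ = 12267203.
n_Northwest = 400·4789929/12267203 = 156.187... → 156.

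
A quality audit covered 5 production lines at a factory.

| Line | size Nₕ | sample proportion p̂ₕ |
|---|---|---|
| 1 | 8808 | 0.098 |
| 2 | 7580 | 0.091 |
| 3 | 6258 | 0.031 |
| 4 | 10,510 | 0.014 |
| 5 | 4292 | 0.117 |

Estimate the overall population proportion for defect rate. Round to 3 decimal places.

N = 8808 + 7580 + 6258 + 10510 + 4292 = 37448.
Overall proportion = Σ (Nₕ/N)·p̂ₕ.
Σ Nₕp̂ₕ = 863.184 + 689.78 + 193.998 + 147.14 + 502.164 = 2396.266.
2396.266 / 37448 = 0.06399... → 0.064.

0.064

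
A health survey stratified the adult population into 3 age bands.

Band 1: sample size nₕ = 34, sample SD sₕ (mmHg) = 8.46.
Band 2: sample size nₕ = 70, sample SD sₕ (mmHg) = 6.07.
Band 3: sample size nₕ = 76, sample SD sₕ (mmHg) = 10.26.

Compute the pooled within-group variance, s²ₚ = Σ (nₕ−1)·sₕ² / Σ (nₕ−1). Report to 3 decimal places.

Degrees of freedom: 33 + 69 + 75 = 177.
Σ(nₕ−1)sₕ² = 33·71.5716 + 69·36.8449 + 75·105.2676 = 12799.2309.
s²ₚ = 12799.2309 / 177 = 72.31204... → 72.312.

72.312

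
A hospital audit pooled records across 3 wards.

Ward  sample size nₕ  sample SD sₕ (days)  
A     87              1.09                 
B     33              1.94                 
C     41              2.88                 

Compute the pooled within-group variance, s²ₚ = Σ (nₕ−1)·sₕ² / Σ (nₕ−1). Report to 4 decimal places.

3.5088

A: (87−1)·1.09² = 86·1.1881 = 102.1766
B: (33−1)·1.94² = 32·3.7636 = 120.4352
C: (41−1)·2.88² = 40·8.2944 = 331.776
Numerator = 554.3878; denominator = Σ(nₕ−1) = 158.
s²ₚ = 554.3878/158 = 3.508784... → 3.5088.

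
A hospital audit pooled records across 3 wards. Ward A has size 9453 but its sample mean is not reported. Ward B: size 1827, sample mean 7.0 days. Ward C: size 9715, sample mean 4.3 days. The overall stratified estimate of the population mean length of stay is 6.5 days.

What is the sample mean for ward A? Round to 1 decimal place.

N = 9453 + 1827 + 9715 = 20995.
Overall total = μ·N = 6.5·20995 = 136467.5.
Subtract the known strata: 1827·7.0 + 9715·4.3 = 54563.5.
Remaining total for ward A: 136467.5 − 54563.5 = 81904.
Divide by its size: 81904 / 9453 = 8.664... → 8.7.

8.7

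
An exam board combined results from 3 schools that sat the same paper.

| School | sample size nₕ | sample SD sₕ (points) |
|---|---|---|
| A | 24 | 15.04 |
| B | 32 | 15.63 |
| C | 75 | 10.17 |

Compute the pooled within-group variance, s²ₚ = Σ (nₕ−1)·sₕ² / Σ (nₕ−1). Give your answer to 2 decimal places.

159.61

A: (24−1)·15.04² = 23·226.2016 = 5202.6368
B: (32−1)·15.63² = 31·244.2969 = 7573.2039
C: (75−1)·10.17² = 74·103.4289 = 7653.7386
Numerator = 20429.5793; denominator = Σ(nₕ−1) = 128.
s²ₚ = 20429.5793/128 = 159.6061... → 159.61.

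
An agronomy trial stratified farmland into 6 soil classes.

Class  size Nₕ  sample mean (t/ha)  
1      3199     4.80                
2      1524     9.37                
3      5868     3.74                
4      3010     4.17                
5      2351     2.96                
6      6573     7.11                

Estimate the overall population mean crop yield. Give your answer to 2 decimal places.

5.23

x̄_st = (Σ Nₕx̄ₕ) / (Σ Nₕ) = (3199·4.80 + 1524·9.37 + 5868·3.74 + 3010·4.17 + 2351·2.96 + 6573·7.11) / 22525
= 117826.09 / 22525 = 5.2309... → 5.23.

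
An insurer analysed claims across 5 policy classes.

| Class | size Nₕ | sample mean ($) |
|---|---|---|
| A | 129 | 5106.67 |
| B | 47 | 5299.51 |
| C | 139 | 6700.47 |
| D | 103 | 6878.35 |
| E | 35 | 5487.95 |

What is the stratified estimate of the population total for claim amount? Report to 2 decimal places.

Estimate total by summing Nₕ·x̄ₕ over strata.
129·5106.67 + 47·5299.51 + 139·6700.47 + 103·6878.35 + 35·5487.95 = 658760.43 + 249076.97 + 931365.33 + 708470.05 + 192078.25 = 2739751.03.

2739751.03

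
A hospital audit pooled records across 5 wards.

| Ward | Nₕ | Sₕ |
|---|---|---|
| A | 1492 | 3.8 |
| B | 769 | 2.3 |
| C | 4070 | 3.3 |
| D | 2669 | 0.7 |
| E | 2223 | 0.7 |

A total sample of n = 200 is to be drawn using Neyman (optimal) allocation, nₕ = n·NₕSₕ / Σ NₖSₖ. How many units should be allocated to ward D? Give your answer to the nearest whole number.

A: NₕSₕ = 1492·3.8 = 5669.6
B: NₕSₕ = 769·2.3 = 1768.7
C: NₕSₕ = 4070·3.3 = 13431
D: NₕSₕ = 2669·0.7 = 1868.3
E: NₕSₕ = 2223·0.7 = 1556.1
Σ NₕSₕ = 24293.7.
n_D = 200·1868.3/24293.7 = 15.381... → 15.

15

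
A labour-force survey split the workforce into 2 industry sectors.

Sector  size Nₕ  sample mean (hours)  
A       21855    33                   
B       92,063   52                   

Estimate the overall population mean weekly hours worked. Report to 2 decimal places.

48.35

N = 113918; weights Wₕ = Nₕ/N = (0.1918, 0.8082).
x̄_st = Σ Wₕ·x̄ₕ = 0.1918·33 + 0.8082·52 ≈ 48.3549...
→ 48.35.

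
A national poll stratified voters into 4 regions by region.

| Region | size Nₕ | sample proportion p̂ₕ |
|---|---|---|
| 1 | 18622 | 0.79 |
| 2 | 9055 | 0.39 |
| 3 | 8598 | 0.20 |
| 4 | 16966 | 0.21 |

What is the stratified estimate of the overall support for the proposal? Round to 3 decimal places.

0.442

N = 18622 + 9055 + 8598 + 16966 = 53241.
Overall proportion = Σ (Nₕ/N)·p̂ₕ.
Σ Nₕp̂ₕ = 14711.38 + 3531.45 + 1719.6 + 3562.86 = 23525.29.
23525.29 / 53241 = 0.44186... → 0.442.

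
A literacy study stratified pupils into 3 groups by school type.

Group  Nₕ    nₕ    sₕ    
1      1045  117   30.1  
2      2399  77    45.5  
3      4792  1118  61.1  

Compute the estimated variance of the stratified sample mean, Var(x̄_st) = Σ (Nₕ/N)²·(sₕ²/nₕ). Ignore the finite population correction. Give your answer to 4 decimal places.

3.5363

N = 8236; Wₕ = Nₕ/N.
group 1: (1045/8236)²·30.1²/117 = 0.1246657
group 2: (2399/8236)²·45.5²/77 = 2.2811817
group 3: (4792/8236)²·61.1²/1118 = 1.1304245
Sum = 3.5362720 → 3.5363.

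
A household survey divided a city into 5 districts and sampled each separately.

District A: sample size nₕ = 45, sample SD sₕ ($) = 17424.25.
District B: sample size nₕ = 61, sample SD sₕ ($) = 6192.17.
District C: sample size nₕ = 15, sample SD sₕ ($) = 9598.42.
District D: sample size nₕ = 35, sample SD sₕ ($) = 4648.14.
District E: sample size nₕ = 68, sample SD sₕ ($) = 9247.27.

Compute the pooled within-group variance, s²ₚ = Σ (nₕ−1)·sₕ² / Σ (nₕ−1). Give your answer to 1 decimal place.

106908091.8

Degrees of freedom: 44 + 60 + 14 + 34 + 67 = 219.
Σ(nₕ−1)sₕ² = 44·303604488.0625 + 60·38342969.3089 + 14·92129666.4964 + 34·21605205.4596 + 67·85512002.4529 = 23412872114.2043.
s²ₚ = 23412872114.2043 / 219 = 106908091.846... → 106908091.8.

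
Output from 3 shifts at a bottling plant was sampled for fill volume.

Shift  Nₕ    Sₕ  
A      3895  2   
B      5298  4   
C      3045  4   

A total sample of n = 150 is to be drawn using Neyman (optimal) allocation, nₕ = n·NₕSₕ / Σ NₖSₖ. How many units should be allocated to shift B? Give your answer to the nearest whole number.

77

Σ NₕSₕ = 3895·2 + 5298·4 + 3045·4 = 41162.
Share for B: 21192/41162 = 0.51484.
n_B = 150 × 0.51484 = 77.227... → 77.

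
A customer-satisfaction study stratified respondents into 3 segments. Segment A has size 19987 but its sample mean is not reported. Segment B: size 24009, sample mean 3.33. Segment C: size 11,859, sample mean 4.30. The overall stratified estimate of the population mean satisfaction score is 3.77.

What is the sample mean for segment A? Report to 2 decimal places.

3.98

N = 19987 + 24009 + 11859 = 55855.
Overall total = μ·N = 3.77·55855 = 210573.35.
Subtract the known strata: 24009·3.33 + 11859·4.30 = 130943.67.
Remaining total for segment A: 210573.35 − 130943.67 = 79629.68.
Divide by its size: 79629.68 / 19987 = 3.9841... → 3.98.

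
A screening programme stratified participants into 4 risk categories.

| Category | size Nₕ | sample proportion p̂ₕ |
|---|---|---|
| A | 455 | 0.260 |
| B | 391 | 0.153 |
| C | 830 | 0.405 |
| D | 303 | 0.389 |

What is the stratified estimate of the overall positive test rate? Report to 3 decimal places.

N = 455 + 391 + 830 + 303 = 1979.
Overall proportion = Σ (Nₕ/N)·p̂ₕ.
Σ Nₕp̂ₕ = 118.3 + 59.823 + 336.15 + 117.867 = 632.14.
632.14 / 1979 = 0.31942... → 0.319.

0.319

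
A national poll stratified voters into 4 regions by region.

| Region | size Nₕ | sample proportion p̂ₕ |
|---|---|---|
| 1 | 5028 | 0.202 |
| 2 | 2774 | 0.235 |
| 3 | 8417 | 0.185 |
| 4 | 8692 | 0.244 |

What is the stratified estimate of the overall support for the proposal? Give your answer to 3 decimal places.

0.215

N = 5028 + 2774 + 8417 + 8692 = 24911.
Overall proportion = Σ (Nₕ/N)·p̂ₕ.
Σ Nₕp̂ₕ = 1015.656 + 651.89 + 1557.145 + 2120.848 = 5345.539.
5345.539 / 24911 = 0.21459... → 0.215.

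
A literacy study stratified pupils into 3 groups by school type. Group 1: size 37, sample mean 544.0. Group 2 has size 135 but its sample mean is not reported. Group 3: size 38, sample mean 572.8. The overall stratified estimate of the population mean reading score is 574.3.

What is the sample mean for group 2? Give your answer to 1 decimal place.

N = 37 + 135 + 38 = 210.
Overall total = μ·N = 574.3·210 = 120603.
Subtract the known strata: 37·544.0 + 38·572.8 = 41894.4.
Remaining total for group 2: 120603 − 41894.4 = 78708.6.
Divide by its size: 78708.6 / 135 = 583.027... → 583.0.

583.0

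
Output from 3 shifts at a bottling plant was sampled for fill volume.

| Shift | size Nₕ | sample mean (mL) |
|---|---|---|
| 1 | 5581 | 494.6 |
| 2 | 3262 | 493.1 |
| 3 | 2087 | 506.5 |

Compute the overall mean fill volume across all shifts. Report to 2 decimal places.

496.42

N = 5581 + 3262 + 2087 = 10930.
Overall mean = Σ (Nₕ/N)·x̄ₕ — weight by population share, not a simple average.
Σ Nₕx̄ₕ = 5581·494.6 + 3262·493.1 + 2087·506.5 = 2760362.6 + 1608492.2 + 1057065.5 = 5425920.3.
Divide by N: 5425920.3 / 10930 = 496.4245... → 496.42.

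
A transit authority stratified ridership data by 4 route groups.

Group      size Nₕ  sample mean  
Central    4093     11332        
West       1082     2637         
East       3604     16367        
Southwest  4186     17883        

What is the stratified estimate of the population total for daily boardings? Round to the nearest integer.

Estimate total by summing Nₕ·x̄ₕ over strata.
4093·11332 + 1082·2637 + 3604·16367 + 4186·17883 = 46381876 + 2853234 + 58986668 + 74858238 = 183080016.

183080016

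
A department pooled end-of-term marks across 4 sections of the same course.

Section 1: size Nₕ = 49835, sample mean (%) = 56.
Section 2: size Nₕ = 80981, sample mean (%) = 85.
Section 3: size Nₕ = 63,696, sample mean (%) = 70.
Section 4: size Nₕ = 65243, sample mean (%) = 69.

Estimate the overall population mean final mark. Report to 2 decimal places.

71.74

x̄_st = (Σ Nₕx̄ₕ) / (Σ Nₕ) = (49835·56 + 80981·85 + 63696·70 + 65243·69) / 259755
= 18634632 / 259755 = 71.7393... → 71.74.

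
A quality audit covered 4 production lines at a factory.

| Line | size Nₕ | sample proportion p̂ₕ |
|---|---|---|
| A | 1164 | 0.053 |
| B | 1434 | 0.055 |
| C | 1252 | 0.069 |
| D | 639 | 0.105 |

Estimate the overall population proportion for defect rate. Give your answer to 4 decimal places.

0.0655

N = 1164 + 1434 + 1252 + 639 = 4489.
Overall proportion = Σ (Nₕ/N)·p̂ₕ.
Σ Nₕp̂ₕ = 61.692 + 78.87 + 86.388 + 67.095 = 294.045.
294.045 / 4489 = 0.065503... → 0.0655.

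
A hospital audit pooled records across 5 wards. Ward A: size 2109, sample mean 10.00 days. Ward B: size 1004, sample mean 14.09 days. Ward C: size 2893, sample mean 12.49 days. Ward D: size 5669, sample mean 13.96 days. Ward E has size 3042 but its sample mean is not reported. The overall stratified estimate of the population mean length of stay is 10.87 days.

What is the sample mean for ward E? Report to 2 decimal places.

Σ Nₕx̄ₕ = N·μ, so 3042·x̄_E = 14717·10.87 − (2109·10.00 + 1004·14.09 + 2893·12.49 + 5669·13.96).
= 159973.79 − 150509.17 = 9464.62.
x̄_E = 9464.62 / 3042 = 3.1113... → 3.11.

3.11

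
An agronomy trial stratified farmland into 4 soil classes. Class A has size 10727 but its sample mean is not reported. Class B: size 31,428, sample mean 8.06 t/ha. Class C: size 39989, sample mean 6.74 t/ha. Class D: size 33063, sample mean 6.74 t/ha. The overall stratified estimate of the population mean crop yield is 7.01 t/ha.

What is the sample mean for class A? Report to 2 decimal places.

5.77

N = 10727 + 31428 + 39989 + 33063 = 115207.
Overall total = μ·N = 7.01·115207 = 807601.07.
Subtract the known strata: 31428·8.06 + 39989·6.74 + 33063·6.74 = 745680.16.
Remaining total for class A: 807601.07 − 745680.16 = 61920.91.
Divide by its size: 61920.91 / 10727 = 5.7724... → 5.77.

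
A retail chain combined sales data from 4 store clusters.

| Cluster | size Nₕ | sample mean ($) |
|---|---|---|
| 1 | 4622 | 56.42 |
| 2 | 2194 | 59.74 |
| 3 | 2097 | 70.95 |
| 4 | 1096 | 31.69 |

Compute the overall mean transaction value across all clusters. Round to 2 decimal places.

x̄_st = (Σ Nₕx̄ₕ) / (Σ Nₕ) = (4622·56.42 + 2194·59.74 + 2097·70.95 + 1096·31.69) / 10009
= 575357.19 / 10009 = 57.4840... → 57.48.

57.48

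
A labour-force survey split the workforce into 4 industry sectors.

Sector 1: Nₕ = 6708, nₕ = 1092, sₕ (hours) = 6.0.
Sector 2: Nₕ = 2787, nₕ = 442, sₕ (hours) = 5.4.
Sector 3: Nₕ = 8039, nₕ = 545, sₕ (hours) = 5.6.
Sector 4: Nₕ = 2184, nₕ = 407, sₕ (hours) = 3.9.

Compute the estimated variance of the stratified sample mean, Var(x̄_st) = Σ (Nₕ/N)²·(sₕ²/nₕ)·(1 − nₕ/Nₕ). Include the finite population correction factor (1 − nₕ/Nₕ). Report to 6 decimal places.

N = 19718; Wₕ = Nₕ/N.
sector 1: (6708/19718)²·6.0²/1092·(1 − 1092/6708) = 0.003194290
sector 2: (2787/19718)²·5.4²/442·(1 − 442/2787) = 0.001108969
sector 3: (8039/19718)²·5.6²/545·(1 − 545/8039) = 0.008915989
sector 4: (2184/19718)²·3.9²/407·(1 − 407/2184) = 0.000373035
Sum = 0.013592283 → 0.013592.

0.013592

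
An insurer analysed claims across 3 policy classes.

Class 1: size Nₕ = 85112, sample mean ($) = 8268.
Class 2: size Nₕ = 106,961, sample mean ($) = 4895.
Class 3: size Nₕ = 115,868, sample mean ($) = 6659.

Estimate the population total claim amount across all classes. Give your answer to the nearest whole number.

1: 85112·8268 = 703706016
2: 106961·4895 = 523574095
3: 115868·6659 = 771565012
τ̂ = Σ Nₕx̄ₕ = 1998845123.

1998845123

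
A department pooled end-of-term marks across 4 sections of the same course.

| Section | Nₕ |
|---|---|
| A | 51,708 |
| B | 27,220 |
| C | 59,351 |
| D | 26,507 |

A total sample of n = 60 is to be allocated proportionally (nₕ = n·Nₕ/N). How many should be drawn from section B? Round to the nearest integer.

10

N = 51708 + 27220 + 59351 + 26507 = 164786.
n_B = 60·27220/164786 = 9.911... → 10.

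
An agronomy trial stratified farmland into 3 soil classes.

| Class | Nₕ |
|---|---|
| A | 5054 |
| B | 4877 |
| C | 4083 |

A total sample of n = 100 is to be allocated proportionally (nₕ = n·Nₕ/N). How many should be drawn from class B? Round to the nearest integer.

35

Share of class B = 4877/14014 = 0.34801.
Allocate 100 × 0.34801 = 34.801... → 35.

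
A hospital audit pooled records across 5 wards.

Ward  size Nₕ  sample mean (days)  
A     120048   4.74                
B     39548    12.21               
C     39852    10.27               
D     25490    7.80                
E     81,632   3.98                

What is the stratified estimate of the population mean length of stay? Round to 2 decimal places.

x̄_st = (Σ Nₕx̄ₕ) / (Σ Nₕ) = (120048·4.74 + 39548·12.21 + 39852·10.27 + 25490·7.80 + 81632·3.98) / 306570
= 1984906 / 306570 = 6.4746... → 6.47.

6.47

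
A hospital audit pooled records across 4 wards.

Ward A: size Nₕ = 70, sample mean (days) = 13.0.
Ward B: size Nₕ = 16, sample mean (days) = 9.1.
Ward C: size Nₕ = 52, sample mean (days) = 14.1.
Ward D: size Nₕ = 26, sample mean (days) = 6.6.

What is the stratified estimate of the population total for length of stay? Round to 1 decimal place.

1960.4

A: 70·13.0 = 910
B: 16·9.1 = 145.6
C: 52·14.1 = 733.2
D: 26·6.6 = 171.6
τ̂ = Σ Nₕx̄ₕ = 1960.4.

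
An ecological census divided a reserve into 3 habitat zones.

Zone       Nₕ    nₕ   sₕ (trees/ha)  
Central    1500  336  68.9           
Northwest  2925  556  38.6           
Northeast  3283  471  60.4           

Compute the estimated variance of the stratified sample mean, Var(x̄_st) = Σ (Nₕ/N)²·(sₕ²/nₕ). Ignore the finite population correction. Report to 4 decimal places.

N = 7708; Wₕ = Nₕ/N.
zone Central: (1500/7708)²·68.9²/336 = 0.5350548
zone Northwest: (2925/7708)²·38.6²/556 = 0.3858941
zone Northeast: (3283/7708)²·60.4²/471 = 1.4051132
Sum = 2.3260621 → 2.3261.

2.3261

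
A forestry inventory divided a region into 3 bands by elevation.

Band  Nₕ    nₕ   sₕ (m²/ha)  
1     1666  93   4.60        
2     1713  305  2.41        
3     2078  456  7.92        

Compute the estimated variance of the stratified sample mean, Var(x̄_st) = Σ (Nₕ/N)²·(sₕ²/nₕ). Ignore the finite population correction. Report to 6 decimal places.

0.043030

N = 5457. Term for each stratum: Wₕ²sₕ²/nₕ.
Var(x̄_st) = 0.021206783 + 0.001876468 + 0.019946592 = 0.043029843 → 0.043030.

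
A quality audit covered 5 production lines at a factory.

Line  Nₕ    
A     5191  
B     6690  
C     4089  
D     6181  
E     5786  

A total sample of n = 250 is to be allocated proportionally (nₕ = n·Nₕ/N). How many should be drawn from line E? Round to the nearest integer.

Share of line E = 5786/27937 = 0.20711.
Allocate 250 × 0.20711 = 51.777... → 52.

52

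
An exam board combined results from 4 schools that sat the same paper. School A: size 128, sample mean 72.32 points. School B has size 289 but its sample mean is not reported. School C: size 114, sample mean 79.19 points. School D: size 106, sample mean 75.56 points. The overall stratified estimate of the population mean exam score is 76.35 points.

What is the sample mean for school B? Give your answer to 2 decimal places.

77.30

N = 128 + 289 + 114 + 106 = 637.
Overall total = μ·N = 76.35·637 = 48634.95.
Subtract the known strata: 128·72.32 + 114·79.19 + 106·75.56 = 26293.98.
Remaining total for school B: 48634.95 − 26293.98 = 22340.97.
Divide by its size: 22340.97 / 289 = 77.3044... → 77.30.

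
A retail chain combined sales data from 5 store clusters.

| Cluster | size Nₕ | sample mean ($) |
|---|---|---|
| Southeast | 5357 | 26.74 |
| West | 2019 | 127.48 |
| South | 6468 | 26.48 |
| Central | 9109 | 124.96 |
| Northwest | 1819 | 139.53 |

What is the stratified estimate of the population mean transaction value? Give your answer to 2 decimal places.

79.28

N = 5357 + 2019 + 6468 + 9109 + 1819 = 24772.
The stratified mean weights each stratum mean by its population share Nₕ/N.
Σ Nₕx̄ₕ = 5357·26.74 + 2019·127.48 + 6468·26.48 + 9109·124.96 + 1819·139.53 = 143246.18 + 257382.12 + 171272.64 + 1138260.64 + 253805.07 = 1963966.65.
Divide by N: 1963966.65 / 24772 = 79.2817... → 79.28.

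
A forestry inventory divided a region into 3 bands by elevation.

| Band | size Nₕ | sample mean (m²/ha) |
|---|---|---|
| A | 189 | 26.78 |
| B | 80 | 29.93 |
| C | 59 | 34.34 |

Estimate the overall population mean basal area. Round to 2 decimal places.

28.91

N = 189 + 80 + 59 = 328.
The stratified mean weights each stratum mean by its population share Nₕ/N.
Σ Nₕx̄ₕ = 189·26.78 + 80·29.93 + 59·34.34 = 5061.42 + 2394.4 + 2026.06 = 9481.88.
Divide by N: 9481.88 / 328 = 28.9082... → 28.91.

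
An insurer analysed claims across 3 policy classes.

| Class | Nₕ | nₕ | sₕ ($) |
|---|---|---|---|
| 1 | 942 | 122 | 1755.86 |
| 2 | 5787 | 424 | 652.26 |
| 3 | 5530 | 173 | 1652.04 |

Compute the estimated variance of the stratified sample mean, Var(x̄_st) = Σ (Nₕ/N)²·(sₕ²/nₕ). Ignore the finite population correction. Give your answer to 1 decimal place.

N = 12259; Wₕ = Nₕ/N.
class 1: (942/12259)²·1755.86²/122 = 149.2147
class 2: (5787/12259)²·652.26²/424 = 223.6004
class 3: (5530/12259)²·1652.04²/173 = 3210.2229
Sum = 3583.0380 → 3583.0.

3583.0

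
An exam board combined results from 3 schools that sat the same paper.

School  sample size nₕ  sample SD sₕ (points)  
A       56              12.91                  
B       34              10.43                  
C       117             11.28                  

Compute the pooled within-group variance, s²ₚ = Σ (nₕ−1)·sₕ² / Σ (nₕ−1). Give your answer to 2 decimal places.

134.88

A: (56−1)·12.91² = 55·166.6681 = 9166.7455
B: (34−1)·10.43² = 33·108.7849 = 3589.9017
C: (117−1)·11.28² = 116·127.2384 = 14759.6544
Numerator = 27516.3016; denominator = Σ(nₕ−1) = 204.
s²ₚ = 27516.3016/204 = 134.8838... → 134.88.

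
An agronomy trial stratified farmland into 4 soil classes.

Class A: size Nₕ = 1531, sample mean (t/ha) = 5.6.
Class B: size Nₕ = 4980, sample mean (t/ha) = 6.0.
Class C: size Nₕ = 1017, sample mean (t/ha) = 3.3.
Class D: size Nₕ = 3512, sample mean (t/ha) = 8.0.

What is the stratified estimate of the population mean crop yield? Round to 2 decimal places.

6.33

N = 11040; weights Wₕ = Nₕ/N = (0.1387, 0.4511, 0.0921, 0.3181).
x̄_st = Σ Wₕ·x̄ₕ = 0.1387·5.6 + 0.4511·6.0 + 0.0921·3.3 + 0.3181·8.0 ≈ 6.3320...
→ 6.33.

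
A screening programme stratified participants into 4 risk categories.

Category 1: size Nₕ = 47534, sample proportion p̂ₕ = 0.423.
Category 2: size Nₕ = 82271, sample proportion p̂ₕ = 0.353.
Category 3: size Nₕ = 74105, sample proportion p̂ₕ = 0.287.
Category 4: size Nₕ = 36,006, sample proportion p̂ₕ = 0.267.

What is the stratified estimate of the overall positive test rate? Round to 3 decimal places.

N = 47534 + 82271 + 74105 + 36006 = 239916.
Overall proportion = Σ (Nₕ/N)·p̂ₕ.
Σ Nₕp̂ₕ = 20106.882 + 29041.663 + 21268.135 + 9613.602 = 80030.282.
80030.282 / 239916 = 0.33358... → 0.334.

0.334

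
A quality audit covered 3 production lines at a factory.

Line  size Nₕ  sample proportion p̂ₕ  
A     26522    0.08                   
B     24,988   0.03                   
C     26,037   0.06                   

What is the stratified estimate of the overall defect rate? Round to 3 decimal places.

N = 26522 + 24988 + 26037 = 77547.
Overall proportion = Σ (Nₕ/N)·p̂ₕ.
Σ Nₕp̂ₕ = 2121.76 + 749.64 + 1562.22 = 4433.62.
4433.62 / 77547 = 0.05717... → 0.057.

0.057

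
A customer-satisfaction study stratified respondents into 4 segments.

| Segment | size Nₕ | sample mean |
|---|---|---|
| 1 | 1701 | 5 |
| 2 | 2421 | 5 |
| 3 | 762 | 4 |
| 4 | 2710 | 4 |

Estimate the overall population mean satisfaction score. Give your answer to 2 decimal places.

4.54

x̄_st = (Σ Nₕx̄ₕ) / (Σ Nₕ) = (1701·5 + 2421·5 + 762·4 + 2710·4) / 7594
= 34498 / 7594 = 4.5428... → 4.54.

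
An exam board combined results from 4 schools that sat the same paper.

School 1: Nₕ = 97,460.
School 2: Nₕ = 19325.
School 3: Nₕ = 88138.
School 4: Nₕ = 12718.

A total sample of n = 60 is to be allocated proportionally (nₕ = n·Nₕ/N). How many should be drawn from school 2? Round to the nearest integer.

Share of school 2 = 19325/217641 = 0.08879.
Allocate 60 × 0.08879 = 5.328... → 5.

5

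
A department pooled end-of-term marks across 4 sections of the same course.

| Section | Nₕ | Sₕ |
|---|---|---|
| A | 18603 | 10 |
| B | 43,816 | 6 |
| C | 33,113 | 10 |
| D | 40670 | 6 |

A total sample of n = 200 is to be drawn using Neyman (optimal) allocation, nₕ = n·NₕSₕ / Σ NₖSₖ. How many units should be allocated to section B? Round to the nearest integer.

Σ NₕSₕ = 18603·10 + 43816·6 + 33113·10 + 40670·6 = 1024076.
Share for B: 262896/1024076 = 0.25672.
n_B = 200 × 0.25672 = 51.343... → 51.

51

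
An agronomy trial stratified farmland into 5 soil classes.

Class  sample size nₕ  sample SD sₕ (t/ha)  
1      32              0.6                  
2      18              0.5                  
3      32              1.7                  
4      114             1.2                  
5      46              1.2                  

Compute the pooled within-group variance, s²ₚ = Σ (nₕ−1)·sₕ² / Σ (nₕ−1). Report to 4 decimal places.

Degrees of freedom: 31 + 17 + 31 + 113 + 45 = 237.
Σ(nₕ−1)sₕ² = 31·0.36 + 17·0.25 + 31·2.89 + 113·1.44 + 45·1.44 = 332.52.
s²ₚ = 332.52 / 237 = 1.403038... → 1.4030.

1.4030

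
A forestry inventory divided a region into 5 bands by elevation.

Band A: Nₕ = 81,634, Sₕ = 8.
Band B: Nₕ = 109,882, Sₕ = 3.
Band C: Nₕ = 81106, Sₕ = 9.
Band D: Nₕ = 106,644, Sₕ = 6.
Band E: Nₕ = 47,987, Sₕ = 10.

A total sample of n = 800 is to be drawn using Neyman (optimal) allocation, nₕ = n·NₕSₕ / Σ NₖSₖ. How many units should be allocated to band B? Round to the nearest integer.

Σ NₕSₕ = 81634·8 + 109882·3 + 81106·9 + 106644·6 + 47987·10 = 2832406.
Share for B: 329646/2832406 = 0.11638.
n_B = 800 × 0.11638 = 93.107... → 93.

93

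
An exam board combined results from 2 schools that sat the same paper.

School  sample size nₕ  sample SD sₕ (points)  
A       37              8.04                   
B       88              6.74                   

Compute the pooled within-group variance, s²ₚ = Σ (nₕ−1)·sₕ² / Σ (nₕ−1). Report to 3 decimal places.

51.051

Degrees of freedom: 36 + 87 = 123.
Σ(nₕ−1)sₕ² = 36·64.6416 + 87·45.4276 = 6279.2988.
s²ₚ = 6279.2988 / 123 = 51.05121... → 51.051.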